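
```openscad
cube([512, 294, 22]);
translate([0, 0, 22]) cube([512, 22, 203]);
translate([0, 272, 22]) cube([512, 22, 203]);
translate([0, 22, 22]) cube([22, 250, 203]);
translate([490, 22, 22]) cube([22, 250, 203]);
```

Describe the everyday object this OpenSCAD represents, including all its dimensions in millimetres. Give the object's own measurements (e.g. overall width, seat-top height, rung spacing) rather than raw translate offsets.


An open-topped rectangular box: outside dimensions 512×294×225 mm, with a uniform wall and base thickness of 22 mm. The base is a full 512×294 slab on the floor; four walls sit on top of the base. The front and back walls (the −y and +y sides) span the full width; the two side walls fit between them.


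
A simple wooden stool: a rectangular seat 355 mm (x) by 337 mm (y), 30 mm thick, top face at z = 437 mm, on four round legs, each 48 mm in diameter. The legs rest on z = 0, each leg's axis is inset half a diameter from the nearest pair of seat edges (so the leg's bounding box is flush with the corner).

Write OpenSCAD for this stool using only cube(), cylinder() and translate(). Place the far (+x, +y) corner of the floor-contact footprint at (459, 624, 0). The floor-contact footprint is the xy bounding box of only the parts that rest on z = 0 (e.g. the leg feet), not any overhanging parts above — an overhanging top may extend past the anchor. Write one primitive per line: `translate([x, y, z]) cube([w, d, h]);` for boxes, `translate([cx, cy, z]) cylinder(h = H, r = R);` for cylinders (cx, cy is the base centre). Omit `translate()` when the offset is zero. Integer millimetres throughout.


translate([104, 287, 407]) cube([355, 337, 30]);
translate([128, 311, 0]) cylinder(h = 407, r = 24);
translate([435, 311, 0]) cylinder(h = 407, r = 24);
translate([128, 600, 0]) cylinder(h = 407, r = 24);
translate([435, 600, 0]) cylinder(h = 407, r = 24);


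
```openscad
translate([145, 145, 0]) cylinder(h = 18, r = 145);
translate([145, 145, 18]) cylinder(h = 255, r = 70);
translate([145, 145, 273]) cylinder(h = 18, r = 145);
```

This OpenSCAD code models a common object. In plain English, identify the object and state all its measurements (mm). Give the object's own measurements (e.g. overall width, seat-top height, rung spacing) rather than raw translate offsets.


A spool: two coaxial disc flanges of radius 145 mm and thickness 18 mm, joined by a core cylinder of radius 70 mm and height 255 mm. The lower flange rests on z = 0 and the three cylinders share a vertical axis.


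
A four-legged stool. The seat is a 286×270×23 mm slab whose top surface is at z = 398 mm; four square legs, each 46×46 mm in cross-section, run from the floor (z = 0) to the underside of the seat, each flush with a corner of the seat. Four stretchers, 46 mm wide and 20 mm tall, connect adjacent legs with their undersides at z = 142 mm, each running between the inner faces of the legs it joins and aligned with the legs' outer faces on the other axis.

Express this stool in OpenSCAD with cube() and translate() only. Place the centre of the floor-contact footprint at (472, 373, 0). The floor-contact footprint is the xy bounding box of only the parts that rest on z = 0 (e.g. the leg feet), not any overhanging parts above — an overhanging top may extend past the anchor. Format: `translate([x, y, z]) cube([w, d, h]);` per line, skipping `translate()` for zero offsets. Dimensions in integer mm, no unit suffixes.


translate([329, 238, 375]) cube([286, 270, 23]);
translate([329, 238, 0]) cube([46, 46, 375]);
translate([569, 238, 0]) cube([46, 46, 375]);
translate([329, 462, 0]) cube([46, 46, 375]);
translate([569, 462, 0]) cube([46, 46, 375]);
translate([375, 238, 142]) cube([194, 46, 20]);
translate([375, 462, 142]) cube([194, 46, 20]);
translate([329, 284, 142]) cube([46, 178, 20]);
translate([569, 284, 142]) cube([46, 178, 20]);


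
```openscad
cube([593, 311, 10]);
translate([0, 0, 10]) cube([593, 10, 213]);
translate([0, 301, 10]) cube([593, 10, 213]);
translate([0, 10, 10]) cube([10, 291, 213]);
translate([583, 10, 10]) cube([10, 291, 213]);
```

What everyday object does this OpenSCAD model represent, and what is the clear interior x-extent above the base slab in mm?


An open box. The internal width is 573 mm.

A 593×311 base slab with four walls standing on it — an open box. The base is 593 mm wide and the walls are 10 mm thick, so the internal width is 593 − 2 × 10 = 573 mm.


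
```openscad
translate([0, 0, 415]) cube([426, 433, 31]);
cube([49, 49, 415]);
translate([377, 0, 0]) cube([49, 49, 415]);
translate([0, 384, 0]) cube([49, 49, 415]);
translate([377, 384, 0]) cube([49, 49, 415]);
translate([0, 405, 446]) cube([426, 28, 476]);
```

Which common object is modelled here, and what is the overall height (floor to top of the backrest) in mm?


A chair. The overall height is 922 mm.

A slab on four corner posts with a tall panel at the back — a chair. The seat slab sits at z = 415 with thickness 31, and the 476 mm backrest starts at the seat top, so the overall height is 415 + 31 + 476 = 922 mm.


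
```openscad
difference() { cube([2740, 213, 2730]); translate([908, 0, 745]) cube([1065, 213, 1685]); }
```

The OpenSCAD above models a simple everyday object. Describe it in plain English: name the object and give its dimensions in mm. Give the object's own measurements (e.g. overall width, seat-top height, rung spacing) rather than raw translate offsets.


A wall 2740 mm long (x), 213 mm thick (y), 2730 mm tall, with a rectangular window opening cut through it. The opening is 1065 mm wide and 1685 mm tall; its sill is at z = 745 mm and its near (−x) edge is 908 mm from the wall's −x end. The opening passes through the full wall thickness.


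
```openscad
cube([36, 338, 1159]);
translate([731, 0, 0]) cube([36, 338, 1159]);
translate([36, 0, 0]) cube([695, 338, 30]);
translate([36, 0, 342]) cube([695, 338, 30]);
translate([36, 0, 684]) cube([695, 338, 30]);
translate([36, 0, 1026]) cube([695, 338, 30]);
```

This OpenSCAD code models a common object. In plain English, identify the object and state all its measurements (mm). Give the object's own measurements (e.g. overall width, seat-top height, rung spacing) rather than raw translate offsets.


An open bookshelf. Two side panels, each 36 mm thick, 338 mm deep and 1159 mm tall, stand 767 mm apart (outside-to-outside). Between them sit 4 shelves, each 30 mm thick and 338 mm deep, spanning the full gap between the sides. The bottom shelf rests on the floor (its underside at z = 0) and the clear gap between one shelf's top and the next shelf's underside is 312 mm.


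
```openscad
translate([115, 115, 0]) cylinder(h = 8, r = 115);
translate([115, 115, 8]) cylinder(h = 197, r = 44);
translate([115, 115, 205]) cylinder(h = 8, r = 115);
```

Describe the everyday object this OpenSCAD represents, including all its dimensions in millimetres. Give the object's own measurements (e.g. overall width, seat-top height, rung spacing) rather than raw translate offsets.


A spool: two coaxial disc flanges of radius 115 mm and thickness 8 mm, joined by a core cylinder of radius 44 mm and height 197 mm. The lower flange rests on z = 0 and the three cylinders share a vertical axis.


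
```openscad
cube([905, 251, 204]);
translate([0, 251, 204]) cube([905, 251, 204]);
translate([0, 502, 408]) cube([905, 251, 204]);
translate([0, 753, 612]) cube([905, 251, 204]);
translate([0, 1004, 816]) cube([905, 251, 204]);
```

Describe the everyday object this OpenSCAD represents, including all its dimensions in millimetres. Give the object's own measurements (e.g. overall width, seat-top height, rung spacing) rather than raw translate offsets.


A straight staircase of 5 solid steps. Each step is 905 mm wide (x), 251 mm deep (y, the going) and 204 mm tall (the rise). The first step rests on the floor; each subsequent step sits one going further in +y and one rise higher in +z, directly behind and above the previous step with no overlap.


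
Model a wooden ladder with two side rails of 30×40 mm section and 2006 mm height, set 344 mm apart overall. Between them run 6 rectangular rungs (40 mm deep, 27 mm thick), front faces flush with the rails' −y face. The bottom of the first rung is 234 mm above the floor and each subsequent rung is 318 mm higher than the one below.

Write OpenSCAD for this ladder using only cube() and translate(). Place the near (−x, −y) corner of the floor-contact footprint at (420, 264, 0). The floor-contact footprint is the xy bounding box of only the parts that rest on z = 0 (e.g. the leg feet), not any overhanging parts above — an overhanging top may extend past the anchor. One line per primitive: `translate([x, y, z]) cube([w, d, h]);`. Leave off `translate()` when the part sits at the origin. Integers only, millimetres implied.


// rung span = 344 - 2*30 = 284
// rung[k] z = 234 + k*318
translate([420, 264, 0]) cube([30, 40, 2006]);
translate([734, 264, 0]) cube([30, 40, 2006]);
translate([450, 264, 234]) cube([284, 40, 27]);
translate([450, 264, 552]) cube([284, 40, 27]);
translate([450, 264, 870]) cube([284, 40, 27]);
translate([450, 264, 1188]) cube([284, 40, 27]);
translate([450, 264, 1506]) cube([284, 40, 27]);
translate([450, 264, 1824]) cube([284, 40, 27]);


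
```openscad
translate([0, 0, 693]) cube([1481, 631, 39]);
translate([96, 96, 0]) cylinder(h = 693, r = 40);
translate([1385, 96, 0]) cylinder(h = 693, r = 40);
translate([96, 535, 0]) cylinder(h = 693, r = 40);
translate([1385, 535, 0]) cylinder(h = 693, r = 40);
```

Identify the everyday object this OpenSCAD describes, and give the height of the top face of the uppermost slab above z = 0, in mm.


A table. The table height is 732 mm.

A 1481×631×39 slab sits at z = 693 on four Ø80 mm round legs — a table. The top surface is at 693 + 39 = 732 mm.


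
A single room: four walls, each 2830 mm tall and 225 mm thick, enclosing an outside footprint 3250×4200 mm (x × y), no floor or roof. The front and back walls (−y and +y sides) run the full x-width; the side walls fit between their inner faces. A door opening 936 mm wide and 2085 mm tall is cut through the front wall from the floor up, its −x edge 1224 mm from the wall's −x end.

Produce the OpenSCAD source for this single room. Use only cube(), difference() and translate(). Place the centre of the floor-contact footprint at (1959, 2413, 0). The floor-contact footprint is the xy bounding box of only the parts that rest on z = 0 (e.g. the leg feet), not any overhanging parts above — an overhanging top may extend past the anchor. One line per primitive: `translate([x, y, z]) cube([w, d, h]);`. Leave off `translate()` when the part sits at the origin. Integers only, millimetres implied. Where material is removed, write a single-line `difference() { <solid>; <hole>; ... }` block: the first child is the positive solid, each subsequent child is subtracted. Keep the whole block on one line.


difference() { translate([334, 313, 0]) cube([3250, 225, 2830]); translate([1558, 313, 0]) cube([936, 225, 2085]); }
translate([334, 4288, 0]) cube([3250, 225, 2830]);
translate([334, 538, 0]) cube([225, 3750, 2830]);
translate([3359, 538, 0]) cube([225, 3750, 2830]);


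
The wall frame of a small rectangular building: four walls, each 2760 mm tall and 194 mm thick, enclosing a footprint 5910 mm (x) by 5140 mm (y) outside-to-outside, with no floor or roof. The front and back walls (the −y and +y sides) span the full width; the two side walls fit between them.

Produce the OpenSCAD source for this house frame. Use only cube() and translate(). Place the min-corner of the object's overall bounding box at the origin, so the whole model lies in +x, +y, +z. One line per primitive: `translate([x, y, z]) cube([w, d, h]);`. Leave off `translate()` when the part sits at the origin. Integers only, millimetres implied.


cube([5910, 194, 2760]);
translate([0, 4946, 0]) cube([5910, 194, 2760]);
translate([0, 194, 0]) cube([194, 4752, 2760]);
translate([5716, 194, 0]) cube([194, 4752, 2760]);


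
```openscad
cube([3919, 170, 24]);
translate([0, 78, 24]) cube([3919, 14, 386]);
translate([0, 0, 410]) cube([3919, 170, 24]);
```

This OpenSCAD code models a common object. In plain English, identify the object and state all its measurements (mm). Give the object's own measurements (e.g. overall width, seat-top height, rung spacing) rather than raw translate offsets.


An I-beam lying along x, 3919 mm long. Overall section height 434 mm. Two flanges 170 mm wide (y) and 24 mm thick, one on the floor and one at the top; a web 14 mm thick runs between them, centred on the flange width.


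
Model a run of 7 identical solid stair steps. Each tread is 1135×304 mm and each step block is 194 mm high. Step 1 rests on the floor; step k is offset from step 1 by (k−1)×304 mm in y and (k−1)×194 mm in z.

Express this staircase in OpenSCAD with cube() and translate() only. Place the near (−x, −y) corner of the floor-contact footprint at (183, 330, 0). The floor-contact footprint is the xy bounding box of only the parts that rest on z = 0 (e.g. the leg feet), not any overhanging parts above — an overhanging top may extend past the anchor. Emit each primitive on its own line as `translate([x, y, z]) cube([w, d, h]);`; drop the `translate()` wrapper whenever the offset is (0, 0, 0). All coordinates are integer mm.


translate([183, 330, 0]) cube([1135, 304, 194]);
translate([183, 634, 194]) cube([1135, 304, 194]);
translate([183, 938, 388]) cube([1135, 304, 194]);
translate([183, 1242, 582]) cube([1135, 304, 194]);
translate([183, 1546, 776]) cube([1135, 304, 194]);
translate([183, 1850, 970]) cube([1135, 304, 194]);
translate([183, 2154, 1164]) cube([1135, 304, 194]);


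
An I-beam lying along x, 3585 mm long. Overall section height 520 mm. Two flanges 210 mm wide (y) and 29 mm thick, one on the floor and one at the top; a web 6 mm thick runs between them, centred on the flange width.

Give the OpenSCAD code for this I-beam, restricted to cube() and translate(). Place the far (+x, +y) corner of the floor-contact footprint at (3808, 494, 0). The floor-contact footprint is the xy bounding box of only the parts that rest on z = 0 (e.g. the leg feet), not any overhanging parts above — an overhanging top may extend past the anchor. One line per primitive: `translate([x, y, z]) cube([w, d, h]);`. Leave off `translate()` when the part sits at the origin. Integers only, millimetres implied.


translate([223, 284, 0]) cube([3585, 210, 29]);
translate([223, 386, 29]) cube([3585, 6, 462]);
translate([223, 284, 491]) cube([3585, 210, 29]);


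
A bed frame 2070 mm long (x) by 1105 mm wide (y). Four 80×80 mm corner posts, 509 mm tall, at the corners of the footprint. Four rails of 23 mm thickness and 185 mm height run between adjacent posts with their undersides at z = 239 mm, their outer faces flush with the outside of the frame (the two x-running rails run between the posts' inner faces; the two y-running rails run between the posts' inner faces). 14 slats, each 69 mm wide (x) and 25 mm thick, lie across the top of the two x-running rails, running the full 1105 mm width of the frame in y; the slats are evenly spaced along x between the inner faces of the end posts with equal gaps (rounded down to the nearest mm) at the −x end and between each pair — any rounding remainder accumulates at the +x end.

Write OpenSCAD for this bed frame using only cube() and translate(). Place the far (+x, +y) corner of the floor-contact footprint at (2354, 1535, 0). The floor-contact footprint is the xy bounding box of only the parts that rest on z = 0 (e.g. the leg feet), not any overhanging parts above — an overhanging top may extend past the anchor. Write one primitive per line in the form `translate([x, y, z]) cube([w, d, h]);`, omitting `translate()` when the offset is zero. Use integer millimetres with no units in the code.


translate([284, 430, 0]) cube([80, 80, 509]);
translate([284, 1455, 0]) cube([80, 80, 509]);
translate([2274, 430, 0]) cube([80, 80, 509]);
translate([2274, 1455, 0]) cube([80, 80, 509]);
translate([364, 430, 239]) cube([1910, 23, 185]);
translate([364, 1512, 239]) cube([1910, 23, 185]);
translate([284, 510, 239]) cube([23, 945, 185]);
translate([2331, 510, 239]) cube([23, 945, 185]);
translate([426, 430, 424]) cube([69, 1105, 25]);
translate([557, 430, 424]) cube([69, 1105, 25]);
translate([688, 430, 424]) cube([69, 1105, 25]);
translate([819, 430, 424]) cube([69, 1105, 25]);
translate([950, 430, 424]) cube([69, 1105, 25]);
translate([1081, 430, 424]) cube([69, 1105, 25]);
translate([1212, 430, 424]) cube([69, 1105, 25]);
translate([1343, 430, 424]) cube([69, 1105, 25]);
translate([1474, 430, 424]) cube([69, 1105, 25]);
translate([1605, 430, 424]) cube([69, 1105, 25]);
translate([1736, 430, 424]) cube([69, 1105, 25]);
translate([1867, 430, 424]) cube([69, 1105, 25]);
translate([1998, 430, 424]) cube([69, 1105, 25]);
translate([2129, 430, 424]) cube([69, 1105, 25]);


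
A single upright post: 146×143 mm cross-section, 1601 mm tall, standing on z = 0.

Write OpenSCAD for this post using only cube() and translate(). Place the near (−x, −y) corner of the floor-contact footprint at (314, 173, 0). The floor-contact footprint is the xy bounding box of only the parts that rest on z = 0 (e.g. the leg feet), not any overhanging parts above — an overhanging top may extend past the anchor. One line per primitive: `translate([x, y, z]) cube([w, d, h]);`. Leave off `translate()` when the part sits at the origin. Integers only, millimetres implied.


translate([314, 173, 0]) cube([146, 143, 1601]);


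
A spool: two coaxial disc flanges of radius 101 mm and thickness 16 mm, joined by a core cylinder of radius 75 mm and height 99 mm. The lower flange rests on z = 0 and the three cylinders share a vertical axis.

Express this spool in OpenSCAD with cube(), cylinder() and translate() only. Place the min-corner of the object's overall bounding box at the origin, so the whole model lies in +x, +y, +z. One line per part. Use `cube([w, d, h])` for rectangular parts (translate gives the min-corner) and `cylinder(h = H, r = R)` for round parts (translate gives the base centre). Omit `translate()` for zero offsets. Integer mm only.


translate([101, 101, 0]) cylinder(h = 16, r = 101);
translate([101, 101, 16]) cylinder(h = 99, r = 75);
translate([101, 101, 115]) cylinder(h = 16, r = 101);


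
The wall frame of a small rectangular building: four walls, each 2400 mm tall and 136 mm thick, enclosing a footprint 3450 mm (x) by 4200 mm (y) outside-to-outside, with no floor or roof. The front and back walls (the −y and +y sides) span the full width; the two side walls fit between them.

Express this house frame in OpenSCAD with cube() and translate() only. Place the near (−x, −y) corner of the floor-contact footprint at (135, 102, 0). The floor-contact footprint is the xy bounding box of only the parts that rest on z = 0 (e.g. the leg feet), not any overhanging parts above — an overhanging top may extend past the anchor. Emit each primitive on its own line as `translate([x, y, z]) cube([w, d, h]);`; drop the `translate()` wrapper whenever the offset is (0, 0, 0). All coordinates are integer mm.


translate([135, 102, 0]) cube([3450, 136, 2400]);
translate([135, 4166, 0]) cube([3450, 136, 2400]);
translate([135, 238, 0]) cube([136, 3928, 2400]);
translate([3449, 238, 0]) cube([136, 3928, 2400]);


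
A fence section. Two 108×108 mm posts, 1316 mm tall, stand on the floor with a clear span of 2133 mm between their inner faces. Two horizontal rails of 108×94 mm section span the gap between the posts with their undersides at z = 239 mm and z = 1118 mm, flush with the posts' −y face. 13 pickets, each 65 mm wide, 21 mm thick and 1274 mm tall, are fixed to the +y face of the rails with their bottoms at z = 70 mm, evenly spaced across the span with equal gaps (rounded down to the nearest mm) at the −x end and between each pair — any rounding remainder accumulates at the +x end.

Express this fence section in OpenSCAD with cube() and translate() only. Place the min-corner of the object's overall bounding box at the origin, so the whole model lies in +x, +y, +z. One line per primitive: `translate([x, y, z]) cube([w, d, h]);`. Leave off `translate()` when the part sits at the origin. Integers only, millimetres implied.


cube([108, 108, 1316]);
translate([2241, 0, 0]) cube([108, 108, 1316]);
translate([108, 0, 239]) cube([2133, 108, 94]);
translate([108, 0, 1118]) cube([2133, 108, 94]);
translate([200, 108, 70]) cube([65, 21, 1274]);
translate([357, 108, 70]) cube([65, 21, 1274]);
translate([514, 108, 70]) cube([65, 21, 1274]);
translate([671, 108, 70]) cube([65, 21, 1274]);
translate([828, 108, 70]) cube([65, 21, 1274]);
translate([985, 108, 70]) cube([65, 21, 1274]);
translate([1142, 108, 70]) cube([65, 21, 1274]);
translate([1299, 108, 70]) cube([65, 21, 1274]);
translate([1456, 108, 70]) cube([65, 21, 1274]);
translate([1613, 108, 70]) cube([65, 21, 1274]);
translate([1770, 108, 70]) cube([65, 21, 1274]);
translate([1927, 108, 70]) cube([65, 21, 1274]);
translate([2084, 108, 70]) cube([65, 21, 1274]);


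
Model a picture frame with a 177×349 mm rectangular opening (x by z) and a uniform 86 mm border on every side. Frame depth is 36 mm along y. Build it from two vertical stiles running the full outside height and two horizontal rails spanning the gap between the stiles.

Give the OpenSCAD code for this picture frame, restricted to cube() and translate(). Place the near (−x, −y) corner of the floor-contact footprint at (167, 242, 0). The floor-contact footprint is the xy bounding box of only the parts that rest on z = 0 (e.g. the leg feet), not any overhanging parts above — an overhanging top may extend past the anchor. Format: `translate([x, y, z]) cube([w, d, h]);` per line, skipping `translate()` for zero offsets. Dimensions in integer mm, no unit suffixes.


translate([167, 242, 0]) cube([86, 36, 521]);
translate([430, 242, 0]) cube([86, 36, 521]);
translate([253, 242, 0]) cube([177, 36, 86]);
translate([253, 242, 435]) cube([177, 36, 86]);


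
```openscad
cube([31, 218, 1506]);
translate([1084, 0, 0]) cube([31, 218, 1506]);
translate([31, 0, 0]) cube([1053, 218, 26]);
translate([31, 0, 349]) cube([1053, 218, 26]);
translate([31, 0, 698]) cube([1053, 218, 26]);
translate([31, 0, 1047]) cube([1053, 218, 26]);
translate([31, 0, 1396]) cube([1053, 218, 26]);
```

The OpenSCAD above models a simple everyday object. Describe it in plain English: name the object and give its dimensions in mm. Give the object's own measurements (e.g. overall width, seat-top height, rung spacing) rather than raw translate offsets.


An open bookshelf. Two side panels, each 31 mm thick, 218 mm deep and 1506 mm tall, stand 1115 mm apart (outside-to-outside). Between them sit 5 shelves, each 26 mm thick and 218 mm deep, spanning the full gap between the sides. The bottom shelf rests on the floor (its underside at z = 0) and the clear gap between one shelf's top and the next shelf's underside is 323 mm.


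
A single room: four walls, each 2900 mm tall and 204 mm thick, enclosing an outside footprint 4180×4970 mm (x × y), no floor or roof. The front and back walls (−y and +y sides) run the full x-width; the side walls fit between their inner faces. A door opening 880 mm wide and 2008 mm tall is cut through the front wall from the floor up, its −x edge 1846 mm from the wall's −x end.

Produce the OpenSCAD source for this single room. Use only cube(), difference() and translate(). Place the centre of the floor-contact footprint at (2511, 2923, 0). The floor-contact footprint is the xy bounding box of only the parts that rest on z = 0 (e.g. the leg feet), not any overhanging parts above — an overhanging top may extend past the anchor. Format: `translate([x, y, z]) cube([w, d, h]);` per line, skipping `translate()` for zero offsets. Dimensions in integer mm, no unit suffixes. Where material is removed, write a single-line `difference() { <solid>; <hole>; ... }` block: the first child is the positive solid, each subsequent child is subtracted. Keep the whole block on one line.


difference() { translate([421, 438, 0]) cube([4180, 204, 2900]); translate([2267, 438, 0]) cube([880, 204, 2008]); }
translate([421, 5204, 0]) cube([4180, 204, 2900]);
translate([421, 642, 0]) cube([204, 4562, 2900]);
translate([4397, 642, 0]) cube([204, 4562, 2900]);


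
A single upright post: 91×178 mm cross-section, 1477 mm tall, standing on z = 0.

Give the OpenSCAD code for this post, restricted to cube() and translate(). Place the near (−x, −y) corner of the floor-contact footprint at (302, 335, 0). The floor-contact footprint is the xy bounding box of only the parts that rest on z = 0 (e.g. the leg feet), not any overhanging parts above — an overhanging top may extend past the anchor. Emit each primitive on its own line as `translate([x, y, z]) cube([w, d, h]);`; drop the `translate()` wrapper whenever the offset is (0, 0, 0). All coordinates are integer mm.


translate([302, 335, 0]) cube([91, 178, 1477]);


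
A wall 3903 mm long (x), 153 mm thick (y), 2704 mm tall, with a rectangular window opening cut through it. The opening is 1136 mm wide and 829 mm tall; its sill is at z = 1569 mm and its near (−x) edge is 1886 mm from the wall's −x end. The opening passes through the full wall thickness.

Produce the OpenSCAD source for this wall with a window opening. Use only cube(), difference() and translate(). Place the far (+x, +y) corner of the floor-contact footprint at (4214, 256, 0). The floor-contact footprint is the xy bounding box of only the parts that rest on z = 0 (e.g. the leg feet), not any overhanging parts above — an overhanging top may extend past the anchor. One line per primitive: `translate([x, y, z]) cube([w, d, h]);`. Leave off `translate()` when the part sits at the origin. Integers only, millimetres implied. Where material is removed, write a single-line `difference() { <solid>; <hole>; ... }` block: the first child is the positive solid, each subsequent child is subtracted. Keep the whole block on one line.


difference() { translate([311, 103, 0]) cube([3903, 153, 2704]); translate([2197, 103, 1569]) cube([1136, 153, 829]); }


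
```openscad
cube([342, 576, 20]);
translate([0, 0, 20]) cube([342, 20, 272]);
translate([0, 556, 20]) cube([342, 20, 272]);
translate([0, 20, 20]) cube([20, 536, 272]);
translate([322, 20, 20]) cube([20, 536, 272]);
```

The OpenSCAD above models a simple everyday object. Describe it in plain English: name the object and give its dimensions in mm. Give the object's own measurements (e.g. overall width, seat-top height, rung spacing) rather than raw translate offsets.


An open-topped rectangular box: outside dimensions 342×576×292 mm, with a uniform wall and base thickness of 20 mm. The base is a full 342×576 slab on the floor; four walls sit on top of the base. The front and back walls (the −y and +y sides) span the full width; the two side walls fit between them.


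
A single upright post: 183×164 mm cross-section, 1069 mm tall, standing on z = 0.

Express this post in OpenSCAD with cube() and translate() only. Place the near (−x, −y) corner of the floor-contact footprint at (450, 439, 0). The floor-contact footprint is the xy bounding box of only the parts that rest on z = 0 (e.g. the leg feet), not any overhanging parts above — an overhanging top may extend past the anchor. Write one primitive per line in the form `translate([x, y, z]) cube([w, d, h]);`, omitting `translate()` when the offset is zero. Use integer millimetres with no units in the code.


translate([450, 439, 0]) cube([183, 164, 1069]);


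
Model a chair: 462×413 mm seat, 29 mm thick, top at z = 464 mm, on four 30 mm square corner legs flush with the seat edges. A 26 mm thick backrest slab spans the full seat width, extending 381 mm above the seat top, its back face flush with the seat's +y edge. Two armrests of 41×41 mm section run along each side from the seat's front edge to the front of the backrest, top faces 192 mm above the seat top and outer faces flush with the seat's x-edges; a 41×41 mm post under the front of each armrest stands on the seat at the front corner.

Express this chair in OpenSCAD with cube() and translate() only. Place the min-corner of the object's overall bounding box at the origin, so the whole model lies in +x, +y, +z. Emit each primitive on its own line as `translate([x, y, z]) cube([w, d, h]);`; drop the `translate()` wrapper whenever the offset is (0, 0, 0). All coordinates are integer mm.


// leg_h = 464 - 29 = 435
// arm post h = 192 - 41 = 151
translate([0, 0, 435]) cube([462, 413, 29]);
cube([30, 30, 435]);
translate([432, 0, 0]) cube([30, 30, 435]);
translate([0, 383, 0]) cube([30, 30, 435]);
translate([432, 383, 0]) cube([30, 30, 435]);
translate([0, 387, 464]) cube([462, 26, 381]);
translate([0, 0, 615]) cube([41, 387, 41]);
translate([421, 0, 615]) cube([41, 387, 41]);
translate([0, 0, 464]) cube([41, 41, 151]);
translate([421, 0, 464]) cube([41, 41, 151]);


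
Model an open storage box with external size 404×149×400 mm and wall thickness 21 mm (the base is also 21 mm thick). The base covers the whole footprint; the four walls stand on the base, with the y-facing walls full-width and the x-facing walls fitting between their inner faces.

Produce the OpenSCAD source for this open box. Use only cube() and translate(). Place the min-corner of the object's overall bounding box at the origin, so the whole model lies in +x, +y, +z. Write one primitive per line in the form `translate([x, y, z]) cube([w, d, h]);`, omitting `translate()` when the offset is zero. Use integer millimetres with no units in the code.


cube([404, 149, 21]);
translate([0, 0, 21]) cube([404, 21, 379]);
translate([0, 128, 21]) cube([404, 21, 379]);
translate([0, 21, 21]) cube([21, 107, 379]);
translate([383, 21, 21]) cube([21, 107, 379]);


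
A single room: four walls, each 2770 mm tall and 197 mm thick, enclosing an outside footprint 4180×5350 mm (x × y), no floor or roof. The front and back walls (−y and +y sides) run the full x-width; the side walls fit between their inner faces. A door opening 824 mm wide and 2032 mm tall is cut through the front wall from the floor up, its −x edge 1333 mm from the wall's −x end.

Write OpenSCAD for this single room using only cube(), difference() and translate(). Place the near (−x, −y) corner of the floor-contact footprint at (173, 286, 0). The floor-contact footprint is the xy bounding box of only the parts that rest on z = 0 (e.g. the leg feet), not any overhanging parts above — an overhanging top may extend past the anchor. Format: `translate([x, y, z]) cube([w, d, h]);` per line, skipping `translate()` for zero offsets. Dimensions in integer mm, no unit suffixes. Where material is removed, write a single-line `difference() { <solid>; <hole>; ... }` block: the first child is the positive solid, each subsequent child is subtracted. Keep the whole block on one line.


difference() { translate([173, 286, 0]) cube([4180, 197, 2770]); translate([1506, 286, 0]) cube([824, 197, 2032]); }
translate([173, 5439, 0]) cube([4180, 197, 2770]);
translate([173, 483, 0]) cube([197, 4956, 2770]);
translate([4156, 483, 0]) cube([197, 4956, 2770]);


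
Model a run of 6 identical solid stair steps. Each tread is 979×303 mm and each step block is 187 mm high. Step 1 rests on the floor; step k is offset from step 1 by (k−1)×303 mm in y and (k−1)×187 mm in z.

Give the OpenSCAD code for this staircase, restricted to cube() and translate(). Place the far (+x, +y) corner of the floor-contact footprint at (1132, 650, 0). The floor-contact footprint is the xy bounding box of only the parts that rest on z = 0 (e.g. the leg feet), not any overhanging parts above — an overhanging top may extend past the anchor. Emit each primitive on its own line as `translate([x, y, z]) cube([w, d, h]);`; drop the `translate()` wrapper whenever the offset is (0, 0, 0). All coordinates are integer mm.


translate([153, 347, 0]) cube([979, 303, 187]);
translate([153, 650, 187]) cube([979, 303, 187]);
translate([153, 953, 374]) cube([979, 303, 187]);
translate([153, 1256, 561]) cube([979, 303, 187]);
translate([153, 1559, 748]) cube([979, 303, 187]);
translate([153, 1862, 935]) cube([979, 303, 187]);


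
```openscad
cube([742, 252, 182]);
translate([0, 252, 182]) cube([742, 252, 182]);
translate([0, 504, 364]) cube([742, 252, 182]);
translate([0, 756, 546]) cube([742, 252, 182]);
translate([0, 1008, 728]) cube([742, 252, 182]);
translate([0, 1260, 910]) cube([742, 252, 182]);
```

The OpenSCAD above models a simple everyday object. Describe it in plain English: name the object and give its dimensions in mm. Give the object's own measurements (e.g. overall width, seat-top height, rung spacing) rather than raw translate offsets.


A straight staircase of 6 solid steps. Each step is 742 mm wide (x), 252 mm deep (y, the going) and 182 mm tall (the rise). The first step rests on the floor; each subsequent step sits one going further in +y and one rise higher in +z, directly behind and above the previous step with no overlap.


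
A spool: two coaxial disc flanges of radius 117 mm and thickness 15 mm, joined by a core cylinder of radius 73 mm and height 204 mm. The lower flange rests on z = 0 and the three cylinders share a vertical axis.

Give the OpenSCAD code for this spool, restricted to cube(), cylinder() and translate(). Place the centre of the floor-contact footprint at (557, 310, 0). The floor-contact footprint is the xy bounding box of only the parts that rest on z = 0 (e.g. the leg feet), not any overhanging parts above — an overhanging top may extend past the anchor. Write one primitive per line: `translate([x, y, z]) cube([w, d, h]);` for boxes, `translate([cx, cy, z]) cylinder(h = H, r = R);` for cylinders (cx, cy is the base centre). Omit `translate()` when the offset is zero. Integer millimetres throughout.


translate([557, 310, 0]) cylinder(h = 15, r = 117);
translate([557, 310, 15]) cylinder(h = 204, r = 73);
translate([557, 310, 219]) cylinder(h = 15, r = 117);


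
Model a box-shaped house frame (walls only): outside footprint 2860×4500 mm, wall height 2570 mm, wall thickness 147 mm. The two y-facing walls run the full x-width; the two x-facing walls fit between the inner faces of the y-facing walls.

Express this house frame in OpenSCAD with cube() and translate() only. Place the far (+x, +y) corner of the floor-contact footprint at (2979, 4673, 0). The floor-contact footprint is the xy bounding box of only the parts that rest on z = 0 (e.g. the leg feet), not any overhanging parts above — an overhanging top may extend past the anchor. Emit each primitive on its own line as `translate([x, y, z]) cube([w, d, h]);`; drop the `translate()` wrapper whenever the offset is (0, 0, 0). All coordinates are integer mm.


translate([119, 173, 0]) cube([2860, 147, 2570]);
translate([119, 4526, 0]) cube([2860, 147, 2570]);
translate([119, 320, 0]) cube([147, 4206, 2570]);
translate([2832, 320, 0]) cube([147, 4206, 2570]);


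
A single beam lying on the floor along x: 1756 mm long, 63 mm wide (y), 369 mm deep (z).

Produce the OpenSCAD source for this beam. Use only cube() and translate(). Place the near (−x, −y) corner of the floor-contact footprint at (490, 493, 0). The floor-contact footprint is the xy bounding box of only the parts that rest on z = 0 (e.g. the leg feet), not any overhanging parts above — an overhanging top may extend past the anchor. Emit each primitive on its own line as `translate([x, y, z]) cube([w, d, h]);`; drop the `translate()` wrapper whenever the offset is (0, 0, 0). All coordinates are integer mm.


translate([490, 493, 0]) cube([1756, 63, 369]);


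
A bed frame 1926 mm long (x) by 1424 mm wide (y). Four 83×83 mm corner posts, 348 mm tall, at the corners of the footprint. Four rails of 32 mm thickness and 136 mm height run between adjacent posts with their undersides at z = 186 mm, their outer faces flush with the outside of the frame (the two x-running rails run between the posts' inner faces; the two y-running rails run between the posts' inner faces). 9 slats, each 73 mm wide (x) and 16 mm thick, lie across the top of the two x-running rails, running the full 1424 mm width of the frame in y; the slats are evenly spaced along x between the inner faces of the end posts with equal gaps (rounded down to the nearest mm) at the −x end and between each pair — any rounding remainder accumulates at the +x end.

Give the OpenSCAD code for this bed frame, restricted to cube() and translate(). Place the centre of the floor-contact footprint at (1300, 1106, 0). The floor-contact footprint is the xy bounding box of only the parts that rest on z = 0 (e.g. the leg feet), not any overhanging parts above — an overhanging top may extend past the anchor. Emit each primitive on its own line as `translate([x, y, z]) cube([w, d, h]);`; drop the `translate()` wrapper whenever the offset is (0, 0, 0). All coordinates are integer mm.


translate([337, 394, 0]) cube([83, 83, 348]);
translate([337, 1735, 0]) cube([83, 83, 348]);
translate([2180, 394, 0]) cube([83, 83, 348]);
translate([2180, 1735, 0]) cube([83, 83, 348]);
translate([420, 394, 186]) cube([1760, 32, 136]);
translate([420, 1786, 186]) cube([1760, 32, 136]);
translate([337, 477, 186]) cube([32, 1258, 136]);
translate([2231, 477, 186]) cube([32, 1258, 136]);
translate([530, 394, 322]) cube([73, 1424, 16]);
translate([713, 394, 322]) cube([73, 1424, 16]);
translate([896, 394, 322]) cube([73, 1424, 16]);
translate([1079, 394, 322]) cube([73, 1424, 16]);
translate([1262, 394, 322]) cube([73, 1424, 16]);
translate([1445, 394, 322]) cube([73, 1424, 16]);
translate([1628, 394, 322]) cube([73, 1424, 16]);
translate([1811, 394, 322]) cube([73, 1424, 16]);
translate([1994, 394, 322]) cube([73, 1424, 16]);


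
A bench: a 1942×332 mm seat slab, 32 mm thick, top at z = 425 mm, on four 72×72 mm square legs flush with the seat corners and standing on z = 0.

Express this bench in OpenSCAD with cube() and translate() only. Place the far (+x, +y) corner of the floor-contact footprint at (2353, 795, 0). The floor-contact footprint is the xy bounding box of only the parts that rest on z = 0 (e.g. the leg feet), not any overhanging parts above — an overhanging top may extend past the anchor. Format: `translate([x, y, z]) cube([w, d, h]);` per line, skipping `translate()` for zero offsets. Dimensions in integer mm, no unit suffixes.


// leg_h = 425 − 32 = 393
translate([411, 463, 393]) cube([1942, 332, 32]);
translate([411, 463, 0]) cube([72, 72, 393]);
translate([411, 723, 0]) cube([72, 72, 393]);
translate([2281, 463, 0]) cube([72, 72, 393]);
translate([2281, 723, 0]) cube([72, 72, 393]);


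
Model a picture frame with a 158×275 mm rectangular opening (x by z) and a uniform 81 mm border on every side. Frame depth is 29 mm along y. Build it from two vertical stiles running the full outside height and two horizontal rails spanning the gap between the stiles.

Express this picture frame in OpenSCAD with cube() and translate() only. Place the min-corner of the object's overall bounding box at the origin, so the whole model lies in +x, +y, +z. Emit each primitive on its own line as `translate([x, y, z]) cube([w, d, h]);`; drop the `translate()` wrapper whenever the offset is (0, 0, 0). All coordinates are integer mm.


cube([81, 29, 437]);
translate([239, 0, 0]) cube([81, 29, 437]);
translate([81, 0, 0]) cube([158, 29, 81]);
translate([81, 0, 356]) cube([158, 29, 81]);


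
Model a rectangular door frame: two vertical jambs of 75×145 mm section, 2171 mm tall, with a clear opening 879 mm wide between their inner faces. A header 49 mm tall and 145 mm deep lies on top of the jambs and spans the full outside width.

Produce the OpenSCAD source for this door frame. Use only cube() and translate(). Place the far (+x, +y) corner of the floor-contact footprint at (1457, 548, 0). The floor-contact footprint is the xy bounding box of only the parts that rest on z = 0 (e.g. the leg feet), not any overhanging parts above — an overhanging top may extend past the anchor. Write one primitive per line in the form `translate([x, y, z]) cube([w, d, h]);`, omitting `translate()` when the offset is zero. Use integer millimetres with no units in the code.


translate([428, 403, 0]) cube([75, 145, 2171]);
translate([1382, 403, 0]) cube([75, 145, 2171]);
translate([428, 403, 2171]) cube([1029, 145, 49]);
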